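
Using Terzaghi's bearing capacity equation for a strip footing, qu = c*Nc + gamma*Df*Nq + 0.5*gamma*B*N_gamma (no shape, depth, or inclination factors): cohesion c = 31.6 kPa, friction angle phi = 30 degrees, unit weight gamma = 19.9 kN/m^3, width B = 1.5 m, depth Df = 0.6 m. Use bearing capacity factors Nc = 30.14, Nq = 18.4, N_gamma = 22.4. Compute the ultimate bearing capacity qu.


Compute qu = c*Nc + gamma*Df*Nq + 0.5*gamma*B*N_gamma
Term 1: 31.6 * 30.14 = 952.424
Term 2: 19.9 * 0.6 * 18.4 = 219.696
Term 3: 0.5 * 19.9 * 1.5 * 22.4 = 334.32
qu = 952.424 + 219.696 + 334.32
qu = 1506.44 kPa


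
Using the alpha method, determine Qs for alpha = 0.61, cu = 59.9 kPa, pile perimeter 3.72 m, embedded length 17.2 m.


Result: 2337.91 kN

Derivation:
Using Qs = alpha * cu * perimeter * L
Qs = 0.61 * 59.9 * 3.72 * 17.2
Qs = 2337.91 kN


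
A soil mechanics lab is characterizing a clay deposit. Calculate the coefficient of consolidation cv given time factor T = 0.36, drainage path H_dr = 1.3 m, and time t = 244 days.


Using cv = T * H_dr^2 / t
H_dr^2 = 1.3^2 = 1.69
cv = 0.36 * 1.69 / 244
cv = 0.00249 m^2/day


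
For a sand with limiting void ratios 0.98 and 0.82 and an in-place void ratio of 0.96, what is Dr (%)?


Result: 12.5 %

Derivation:
Using Dr = (e_max - e) / (e_max - e_min) * 100
e_max - e = 0.98 - 0.96 = 0.02
e_max - e_min = 0.98 - 0.82 = 0.16
Dr = 0.02 / 0.16 * 100
Dr = 12.5 %


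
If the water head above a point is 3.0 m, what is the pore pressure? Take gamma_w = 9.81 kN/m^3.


Using u = gamma_w * h_w
u = 9.81 * 3.0
u = 29.43 kPa


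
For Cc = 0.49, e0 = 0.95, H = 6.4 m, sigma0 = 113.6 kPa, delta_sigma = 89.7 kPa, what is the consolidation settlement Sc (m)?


Using Sc = Cc * H / (1 + e0) * log10((sigma0 + delta_sigma) / sigma0)
Stress ratio = (113.6 + 89.7) / 113.6 = 1.78961
log10(1.78961) = 0.252759
Cc * H / (1 + e0) = 0.49 * 6.4 / (1 + 0.95) = 1.60821
Sc = 1.60821 * 0.252759
Sc = 0.4065 m


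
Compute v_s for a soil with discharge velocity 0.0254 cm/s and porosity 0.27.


Using v_s = v_d / n
v_s = 0.0254 / 0.27
v_s = 0.09407 cm/s


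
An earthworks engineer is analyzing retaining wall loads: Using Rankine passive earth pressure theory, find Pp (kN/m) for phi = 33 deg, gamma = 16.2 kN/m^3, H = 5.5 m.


Result: 831.15 kN/m

Derivation:
Compute passive earth pressure coefficient:
Kp = tan^2(45 + phi/2) = tan^2(61.5) = 3.39212
Compute passive force:
Pp = 0.5 * Kp * gamma * H^2
Pp = 0.5 * 3.39212 * 16.2 * 5.5^2
Pp = 831.15 kN/m


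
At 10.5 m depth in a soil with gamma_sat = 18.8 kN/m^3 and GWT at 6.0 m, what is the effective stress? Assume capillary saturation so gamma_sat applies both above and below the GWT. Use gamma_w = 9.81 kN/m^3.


Total stress = gamma_sat * depth
sigma = 18.8 * 10.5 = 197.4 kPa
Pore water pressure u = gamma_w * (depth - d_wt)
u = 9.81 * (10.5 - 6.0) = 44.145 kPa
Effective stress = sigma - u
sigma' = 197.4 - 44.145 = 153.26 kPa


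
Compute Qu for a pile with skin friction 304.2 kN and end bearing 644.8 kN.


Using Qu = Qf + Qb
Qu = 304.2 + 644.8
Qu = 949.0 kN


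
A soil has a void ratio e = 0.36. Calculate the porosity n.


Using the relation n = e / (1 + e)
n = 0.36 / (1 + 0.36)
n = 0.36 / 1.36
n = 0.2647


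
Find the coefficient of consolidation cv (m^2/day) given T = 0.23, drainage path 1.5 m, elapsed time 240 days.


Using cv = T * H_dr^2 / t
H_dr^2 = 1.5^2 = 2.25
cv = 0.23 * 2.25 / 240
cv = 0.00216 m^2/day


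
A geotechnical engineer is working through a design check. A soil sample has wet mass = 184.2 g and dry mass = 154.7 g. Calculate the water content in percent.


Result: 19.07 %

Derivation:
Using w = (m_wet - m_dry) / m_dry * 100
m_wet - m_dry = 184.2 - 154.7 = 29.5 g
w = 29.5 / 154.7 * 100
w = 19.07 %


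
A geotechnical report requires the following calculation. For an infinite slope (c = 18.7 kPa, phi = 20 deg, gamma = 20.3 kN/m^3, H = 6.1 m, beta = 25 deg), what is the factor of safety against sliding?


Using Fs = c / (gamma*H*sin(beta)*cos(beta)) + tan(phi)/tan(beta)
Cohesion contribution = 18.7 / (20.3*6.1*sin(25)*cos(25))
Cohesion contribution = 0.394268
Friction contribution = tan(20)/tan(25) = 0.780537
Fs = 0.394268 + 0.780537
Fs = 1.175


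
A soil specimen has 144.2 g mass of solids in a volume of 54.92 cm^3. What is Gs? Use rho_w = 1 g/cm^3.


Result: 2.626

Derivation:
Using Gs = m_s / (V_s * rho_w)
Since rho_w = 1 g/cm^3:
Gs = 144.2 / 54.92
Gs = 2.626


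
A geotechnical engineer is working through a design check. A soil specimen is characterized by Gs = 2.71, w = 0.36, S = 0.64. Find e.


Result: 1.5244

Derivation:
Using the relation e = Gs * w / S
e = 2.71 * 0.36 / 0.64
e = 1.5244


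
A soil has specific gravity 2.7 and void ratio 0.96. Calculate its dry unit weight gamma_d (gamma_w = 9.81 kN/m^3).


Using gamma_d = Gs * gamma_w / (1 + e)
gamma_d = 2.7 * 9.81 / (1 + 0.96)
gamma_d = 2.7 * 9.81 / 1.96
gamma_d = 13.514 kN/m^3


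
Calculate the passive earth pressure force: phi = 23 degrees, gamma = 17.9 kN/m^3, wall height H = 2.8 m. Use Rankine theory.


Compute passive earth pressure coefficient:
Kp = tan^2(45 + phi/2) = tan^2(56.5) = 2.282623
Compute passive force:
Pp = 0.5 * Kp * gamma * H^2
Pp = 0.5 * 2.282623 * 17.9 * 2.8^2
Pp = 160.17 kN/m


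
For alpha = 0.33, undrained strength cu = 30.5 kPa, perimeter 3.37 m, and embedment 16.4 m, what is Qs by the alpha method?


Using Qs = alpha * cu * perimeter * L
Qs = 0.33 * 30.5 * 3.37 * 16.4
Qs = 556.27 kN


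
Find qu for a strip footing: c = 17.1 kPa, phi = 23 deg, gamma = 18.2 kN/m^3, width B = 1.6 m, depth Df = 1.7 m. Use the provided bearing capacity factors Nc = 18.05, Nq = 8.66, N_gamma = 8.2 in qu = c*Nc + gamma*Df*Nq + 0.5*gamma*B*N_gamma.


Result: 695.99 kPa

Derivation:
Compute qu = c*Nc + gamma*Df*Nq + 0.5*gamma*B*N_gamma
Term 1: 17.1 * 18.05 = 308.655
Term 2: 18.2 * 1.7 * 8.66 = 267.9404
Term 3: 0.5 * 18.2 * 1.6 * 8.2 = 119.392
qu = 308.655 + 267.9404 + 119.392
qu = 695.99 kPa


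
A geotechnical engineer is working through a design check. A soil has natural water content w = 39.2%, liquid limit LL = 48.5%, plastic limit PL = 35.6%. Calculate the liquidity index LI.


Result: 0.279

Derivation:
First compute the plasticity index:
PI = LL - PL = 48.5 - 35.6 = 12.9
Then compute the liquidity index:
LI = (w - PL) / PI
LI = (39.2 - 35.6) / 12.9
LI = 0.279


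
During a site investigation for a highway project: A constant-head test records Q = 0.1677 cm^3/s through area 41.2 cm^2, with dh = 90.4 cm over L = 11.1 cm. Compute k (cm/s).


Result: 0.0005 cm/s

Derivation:
Compute hydraulic gradient:
i = dh / L = 90.4 / 11.1 = 8.14414
Then apply Darcy's law:
k = Q / (A * i)
k = 0.1677 / (41.2 * 8.14414)
k = 0.1677 / 335.539
k = 0.0005 cm/s


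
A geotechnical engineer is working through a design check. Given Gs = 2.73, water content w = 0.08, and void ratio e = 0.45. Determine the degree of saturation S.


Using S = Gs * w / e
S = 2.73 * 0.08 / 0.45
S = 0.4853


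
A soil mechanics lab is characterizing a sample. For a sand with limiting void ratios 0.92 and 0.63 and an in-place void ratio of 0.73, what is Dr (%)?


Using Dr = (e_max - e) / (e_max - e_min) * 100
e_max - e = 0.92 - 0.73 = 0.19
e_max - e_min = 0.92 - 0.63 = 0.29
Dr = 0.19 / 0.29 * 100
Dr = 65.52 %


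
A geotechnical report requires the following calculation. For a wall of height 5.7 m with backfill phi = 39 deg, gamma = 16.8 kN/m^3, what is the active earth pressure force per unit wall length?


Compute active earth pressure coefficient:
Ka = tan^2(45 - phi/2) = tan^2(25.5) = 0.227506
Compute active force:
Pa = 0.5 * Ka * gamma * H^2
Pa = 0.5 * 0.227506 * 16.8 * 5.7^2
Pa = 62.09 kN/m


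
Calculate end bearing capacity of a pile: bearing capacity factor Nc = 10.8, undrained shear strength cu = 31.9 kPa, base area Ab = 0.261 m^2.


Using Qb = Nc * cu * Ab
Qb = 10.8 * 31.9 * 0.261
Qb = 89.92 kN


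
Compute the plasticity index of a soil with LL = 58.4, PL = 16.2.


Result: 42.2

Derivation:
Using PI = LL - PL
PI = 58.4 - 16.2
PI = 42.2


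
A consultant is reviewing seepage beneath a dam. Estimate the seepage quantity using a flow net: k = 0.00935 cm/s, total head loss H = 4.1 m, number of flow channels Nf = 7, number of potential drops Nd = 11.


Convert k to m/s for unit consistency with H:
k = 0.00935 cm/s = 0.00935 / 100 m/s = 9.35e-05 m/s
Using q = k * H * Nf / Nd
Nf / Nd = 7 / 11 = 0.6364
q = 9.35e-05 * 4.1 * 0.6364
q = 0.0002439 m^3/s per m


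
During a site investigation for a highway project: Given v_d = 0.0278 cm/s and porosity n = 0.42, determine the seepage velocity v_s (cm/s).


Using v_s = v_d / n
v_s = 0.0278 / 0.42
v_s = 0.06619 cm/s


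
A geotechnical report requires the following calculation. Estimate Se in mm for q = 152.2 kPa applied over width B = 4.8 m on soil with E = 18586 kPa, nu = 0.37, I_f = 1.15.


Using Se = q * B * (1 - nu^2) * I_f / E
1 - nu^2 = 1 - 0.37^2 = 0.8631
Se = 152.2 * 4.8 * 0.8631 * 1.15 / 18586
Se = 0.039015 m
Convert to mm: Se = 0.039015 * 1000 = 39.015 mm


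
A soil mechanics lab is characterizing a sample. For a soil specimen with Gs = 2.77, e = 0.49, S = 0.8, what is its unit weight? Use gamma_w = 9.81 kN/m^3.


Using gamma = gamma_w * (Gs + S*e) / (1 + e)
Numerator: Gs + S*e = 2.77 + 0.8*0.49 = 3.162
Denominator: 1 + e = 1 + 0.49 = 1.49
gamma = 9.81 * 3.162 / 1.49
gamma = 20.818 kN/m^3


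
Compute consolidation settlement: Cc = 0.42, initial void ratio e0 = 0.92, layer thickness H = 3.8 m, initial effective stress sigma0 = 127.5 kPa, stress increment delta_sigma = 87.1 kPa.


Using Sc = Cc * H / (1 + e0) * log10((sigma0 + delta_sigma) / sigma0)
Stress ratio = (127.5 + 87.1) / 127.5 = 1.68314
log10(1.68314) = 0.22612
Cc * H / (1 + e0) = 0.42 * 3.8 / (1 + 0.92) = 0.83125
Sc = 0.83125 * 0.22612
Sc = 0.188 m


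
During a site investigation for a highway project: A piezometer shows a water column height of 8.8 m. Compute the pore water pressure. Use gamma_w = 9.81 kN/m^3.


Using u = gamma_w * h_w
u = 9.81 * 8.8
u = 86.33 kPa


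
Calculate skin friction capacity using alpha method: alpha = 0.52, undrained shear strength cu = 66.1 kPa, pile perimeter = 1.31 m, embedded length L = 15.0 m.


Using Qs = alpha * cu * perimeter * L
Qs = 0.52 * 66.1 * 1.31 * 15.0
Qs = 675.41 kN


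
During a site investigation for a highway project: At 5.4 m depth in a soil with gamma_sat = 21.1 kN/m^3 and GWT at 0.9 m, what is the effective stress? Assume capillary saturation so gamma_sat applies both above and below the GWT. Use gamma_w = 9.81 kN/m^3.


Total stress = gamma_sat * depth
sigma = 21.1 * 5.4 = 113.94 kPa
Pore water pressure u = gamma_w * (depth - d_wt)
u = 9.81 * (5.4 - 0.9) = 44.145 kPa
Effective stress = sigma - u
sigma' = 113.94 - 44.145 = 69.8 kPa


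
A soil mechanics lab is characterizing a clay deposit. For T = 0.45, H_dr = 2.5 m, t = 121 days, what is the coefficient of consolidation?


Using cv = T * H_dr^2 / t
H_dr^2 = 2.5^2 = 6.25
cv = 0.45 * 6.25 / 121
cv = 0.02324 m^2/day


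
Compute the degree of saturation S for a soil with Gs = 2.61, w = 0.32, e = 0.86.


Using S = Gs * w / e
S = 2.61 * 0.32 / 0.86
S = 0.9712


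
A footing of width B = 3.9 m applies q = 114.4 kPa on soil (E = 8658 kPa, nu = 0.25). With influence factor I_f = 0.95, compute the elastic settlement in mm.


Result: 45.895 mm

Derivation:
Using Se = q * B * (1 - nu^2) * I_f / E
1 - nu^2 = 1 - 0.25^2 = 0.9375
Se = 114.4 * 3.9 * 0.9375 * 0.95 / 8658
Se = 0.045895 m
Convert to mm: Se = 0.045895 * 1000 = 45.895 mm


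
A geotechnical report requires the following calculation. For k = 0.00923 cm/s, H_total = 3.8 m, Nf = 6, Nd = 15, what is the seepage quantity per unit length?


Result: 0.0001403 m^3/s per m

Derivation:
Convert k to m/s for unit consistency with H:
k = 0.00923 cm/s = 0.00923 / 100 m/s = 9.23e-05 m/s
Using q = k * H * Nf / Nd
Nf / Nd = 6 / 15 = 0.4
q = 9.23e-05 * 3.8 * 0.4
q = 0.0001403 m^3/s per m


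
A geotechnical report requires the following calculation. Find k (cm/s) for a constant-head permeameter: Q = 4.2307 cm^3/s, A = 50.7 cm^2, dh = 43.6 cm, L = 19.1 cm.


Compute hydraulic gradient:
i = dh / L = 43.6 / 19.1 = 2.28272
Then apply Darcy's law:
k = Q / (A * i)
k = 4.2307 / (50.7 * 2.28272)
k = 4.2307 / 115.734
k = 0.036555 cm/s


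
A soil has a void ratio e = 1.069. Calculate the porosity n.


Using the relation n = e / (1 + e)
n = 1.069 / (1 + 1.069)
n = 1.069 / 2.069
n = 0.5167


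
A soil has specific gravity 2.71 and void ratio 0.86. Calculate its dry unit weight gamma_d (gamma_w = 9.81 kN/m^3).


Using gamma_d = Gs * gamma_w / (1 + e)
gamma_d = 2.71 * 9.81 / (1 + 0.86)
gamma_d = 2.71 * 9.81 / 1.86
gamma_d = 14.293 kN/m^3


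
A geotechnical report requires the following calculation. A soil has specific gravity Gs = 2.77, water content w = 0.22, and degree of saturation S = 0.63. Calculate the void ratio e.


Result: 0.9673

Derivation:
Using the relation e = Gs * w / S
e = 2.77 * 0.22 / 0.63
e = 0.9673


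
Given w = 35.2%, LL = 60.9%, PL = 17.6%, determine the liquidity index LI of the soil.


First compute the plasticity index:
PI = LL - PL = 60.9 - 17.6 = 43.3
Then compute the liquidity index:
LI = (w - PL) / PI
LI = (35.2 - 17.6) / 43.3
LI = 0.406


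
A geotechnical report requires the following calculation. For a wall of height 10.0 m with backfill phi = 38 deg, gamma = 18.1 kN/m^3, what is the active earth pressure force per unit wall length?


Result: 215.28 kN/m

Derivation:
Compute active earth pressure coefficient:
Ka = tan^2(45 - phi/2) = tan^2(26.0) = 0.237883
Compute active force:
Pa = 0.5 * Ka * gamma * H^2
Pa = 0.5 * 0.237883 * 18.1 * 10.0^2
Pa = 215.28 kN/m


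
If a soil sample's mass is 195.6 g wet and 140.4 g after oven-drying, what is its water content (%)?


Using w = (m_wet - m_dry) / m_dry * 100
m_wet - m_dry = 195.6 - 140.4 = 55.2 g
w = 55.2 / 140.4 * 100
w = 39.32 %


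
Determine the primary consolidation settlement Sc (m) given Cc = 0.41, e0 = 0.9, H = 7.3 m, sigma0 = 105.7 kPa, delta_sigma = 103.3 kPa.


Result: 0.4664 m

Derivation:
Using Sc = Cc * H / (1 + e0) * log10((sigma0 + delta_sigma) / sigma0)
Stress ratio = (105.7 + 103.3) / 105.7 = 1.97729
log10(1.97729) = 0.296071
Cc * H / (1 + e0) = 0.41 * 7.3 / (1 + 0.9) = 1.57526
Sc = 1.57526 * 0.296071
Sc = 0.4664 m


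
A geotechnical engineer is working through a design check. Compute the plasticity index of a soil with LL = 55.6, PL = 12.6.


Result: 43.0

Derivation:
Using PI = LL - PL
PI = 55.6 - 12.6
PI = 43.0


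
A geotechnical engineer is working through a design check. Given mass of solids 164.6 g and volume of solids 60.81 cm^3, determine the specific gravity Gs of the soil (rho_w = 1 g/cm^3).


Result: 2.707

Derivation:
Using Gs = m_s / (V_s * rho_w)
Since rho_w = 1 g/cm^3:
Gs = 164.6 / 60.81
Gs = 2.707


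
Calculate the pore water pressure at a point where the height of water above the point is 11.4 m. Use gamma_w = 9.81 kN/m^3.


Using u = gamma_w * h_w
u = 9.81 * 11.4
u = 111.83 kPa


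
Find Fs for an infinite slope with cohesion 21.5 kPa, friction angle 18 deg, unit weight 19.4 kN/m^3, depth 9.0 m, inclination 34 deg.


Result: 0.747

Derivation:
Using Fs = c / (gamma*H*sin(beta)*cos(beta)) + tan(phi)/tan(beta)
Cohesion contribution = 21.5 / (19.4*9.0*sin(34)*cos(34))
Cohesion contribution = 0.265619
Friction contribution = tan(18)/tan(34) = 0.481713
Fs = 0.265619 + 0.481713
Fs = 0.747


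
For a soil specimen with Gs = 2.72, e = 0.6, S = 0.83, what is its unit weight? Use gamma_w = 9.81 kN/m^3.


Using gamma = gamma_w * (Gs + S*e) / (1 + e)
Numerator: Gs + S*e = 2.72 + 0.83*0.6 = 3.218
Denominator: 1 + e = 1 + 0.6 = 1.6
gamma = 9.81 * 3.218 / 1.6
gamma = 19.73 kN/m^3


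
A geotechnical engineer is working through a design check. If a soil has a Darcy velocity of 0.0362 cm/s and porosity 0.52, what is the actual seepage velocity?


Result: 0.06962 cm/s

Derivation:
Using v_s = v_d / n
v_s = 0.0362 / 0.52
v_s = 0.06962 cm/s


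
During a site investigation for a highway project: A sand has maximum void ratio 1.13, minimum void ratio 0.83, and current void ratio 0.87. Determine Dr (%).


Using Dr = (e_max - e) / (e_max - e_min) * 100
e_max - e = 1.13 - 0.87 = 0.26
e_max - e_min = 1.13 - 0.83 = 0.3
Dr = 0.26 / 0.3 * 100
Dr = 86.67 %


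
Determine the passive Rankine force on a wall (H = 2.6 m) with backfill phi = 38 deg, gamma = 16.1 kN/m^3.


Compute passive earth pressure coefficient:
Kp = tan^2(45 + phi/2) = tan^2(64.0) = 4.203746
Compute passive force:
Pp = 0.5 * Kp * gamma * H^2
Pp = 0.5 * 4.203746 * 16.1 * 2.6^2
Pp = 228.76 kN/m


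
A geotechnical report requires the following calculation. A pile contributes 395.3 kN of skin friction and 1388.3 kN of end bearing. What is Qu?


Result: 1783.6 kN

Derivation:
Using Qu = Qf + Qb
Qu = 395.3 + 1388.3
Qu = 1783.6 kN


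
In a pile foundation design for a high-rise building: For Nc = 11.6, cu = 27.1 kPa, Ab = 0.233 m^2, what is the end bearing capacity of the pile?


Result: 73.25 kN

Derivation:
Using Qb = Nc * cu * Ab
Qb = 11.6 * 27.1 * 0.233
Qb = 73.25 kN


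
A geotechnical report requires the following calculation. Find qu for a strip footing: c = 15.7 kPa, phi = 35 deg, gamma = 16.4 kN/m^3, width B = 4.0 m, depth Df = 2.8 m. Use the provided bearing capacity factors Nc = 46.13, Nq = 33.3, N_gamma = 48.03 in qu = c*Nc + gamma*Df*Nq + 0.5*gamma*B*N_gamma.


Result: 3828.76 kPa

Derivation:
Compute qu = c*Nc + gamma*Df*Nq + 0.5*gamma*B*N_gamma
Term 1: 15.7 * 46.13 = 724.241
Term 2: 16.4 * 2.8 * 33.3 = 1529.136
Term 3: 0.5 * 16.4 * 4.0 * 48.03 = 1575.384
qu = 724.241 + 1529.136 + 1575.384
qu = 3828.76 kPa


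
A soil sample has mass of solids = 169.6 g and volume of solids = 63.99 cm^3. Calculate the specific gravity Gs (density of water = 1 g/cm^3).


Result: 2.65

Derivation:
Using Gs = m_s / (V_s * rho_w)
Since rho_w = 1 g/cm^3:
Gs = 169.6 / 63.99
Gs = 2.65


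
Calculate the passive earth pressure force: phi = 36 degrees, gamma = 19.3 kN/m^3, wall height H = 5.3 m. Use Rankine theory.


Result: 1044.11 kN/m

Derivation:
Compute passive earth pressure coefficient:
Kp = tan^2(45 + phi/2) = tan^2(63.0) = 3.85184
Compute passive force:
Pp = 0.5 * Kp * gamma * H^2
Pp = 0.5 * 3.85184 * 19.3 * 5.3^2
Pp = 1044.11 kN/m


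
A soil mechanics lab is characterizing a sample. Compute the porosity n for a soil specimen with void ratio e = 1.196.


Result: 0.5446

Derivation:
Using the relation n = e / (1 + e)
n = 1.196 / (1 + 1.196)
n = 1.196 / 2.196
n = 0.5446


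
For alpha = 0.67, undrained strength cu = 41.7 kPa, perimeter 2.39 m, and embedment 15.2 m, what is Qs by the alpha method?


Result: 1014.97 kN

Derivation:
Using Qs = alpha * cu * perimeter * L
Qs = 0.67 * 41.7 * 2.39 * 15.2
Qs = 1014.97 kN


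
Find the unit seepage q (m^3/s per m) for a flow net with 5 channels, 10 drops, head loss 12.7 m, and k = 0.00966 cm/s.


Result: 0.0006134 m^3/s per m

Derivation:
Convert k to m/s for unit consistency with H:
k = 0.00966 cm/s = 0.00966 / 100 m/s = 9.66e-05 m/s
Using q = k * H * Nf / Nd
Nf / Nd = 5 / 10 = 0.5
q = 9.66e-05 * 12.7 * 0.5
q = 0.0006134 m^3/s per m


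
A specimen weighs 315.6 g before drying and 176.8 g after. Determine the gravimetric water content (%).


Using w = (m_wet - m_dry) / m_dry * 100
m_wet - m_dry = 315.6 - 176.8 = 138.8 g
w = 138.8 / 176.8 * 100
w = 78.51 %


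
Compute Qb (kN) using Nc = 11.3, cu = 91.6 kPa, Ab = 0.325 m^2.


Using Qb = Nc * cu * Ab
Qb = 11.3 * 91.6 * 0.325
Qb = 336.4 kN


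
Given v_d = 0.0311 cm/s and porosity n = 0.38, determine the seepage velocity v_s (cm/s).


Using v_s = v_d / n
v_s = 0.0311 / 0.38
v_s = 0.08184 cm/s


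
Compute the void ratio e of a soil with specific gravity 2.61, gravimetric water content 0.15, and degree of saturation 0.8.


Using the relation e = Gs * w / S
e = 2.61 * 0.15 / 0.8
e = 0.4894


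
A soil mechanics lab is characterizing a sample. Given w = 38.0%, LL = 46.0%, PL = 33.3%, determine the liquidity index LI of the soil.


First compute the plasticity index:
PI = LL - PL = 46.0 - 33.3 = 12.7
Then compute the liquidity index:
LI = (w - PL) / PI
LI = (38.0 - 33.3) / 12.7
LI = 0.37


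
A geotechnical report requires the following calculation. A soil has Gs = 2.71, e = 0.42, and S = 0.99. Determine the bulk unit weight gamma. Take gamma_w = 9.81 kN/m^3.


Using gamma = gamma_w * (Gs + S*e) / (1 + e)
Numerator: Gs + S*e = 2.71 + 0.99*0.42 = 3.1258
Denominator: 1 + e = 1 + 0.42 = 1.42
gamma = 9.81 * 3.1258 / 1.42
gamma = 21.594 kN/m^3


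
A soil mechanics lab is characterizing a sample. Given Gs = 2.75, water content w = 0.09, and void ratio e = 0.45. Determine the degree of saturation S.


Result: 0.55

Derivation:
Using S = Gs * w / e
S = 2.75 * 0.09 / 0.45
S = 0.55


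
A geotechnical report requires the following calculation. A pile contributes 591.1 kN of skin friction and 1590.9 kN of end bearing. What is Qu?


Using Qu = Qf + Qb
Qu = 591.1 + 1590.9
Qu = 2182.0 kN


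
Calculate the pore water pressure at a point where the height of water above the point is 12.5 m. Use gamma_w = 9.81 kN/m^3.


Using u = gamma_w * h_w
u = 9.81 * 12.5
u = 122.62 kPa


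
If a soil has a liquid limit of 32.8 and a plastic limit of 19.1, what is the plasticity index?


Using PI = LL - PL
PI = 32.8 - 19.1
PI = 13.7


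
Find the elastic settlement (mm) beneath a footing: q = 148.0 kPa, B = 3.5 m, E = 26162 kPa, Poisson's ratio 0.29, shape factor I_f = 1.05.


Using Se = q * B * (1 - nu^2) * I_f / E
1 - nu^2 = 1 - 0.29^2 = 0.9159
Se = 148.0 * 3.5 * 0.9159 * 1.05 / 26162
Se = 0.019041 m
Convert to mm: Se = 0.019041 * 1000 = 19.041 mm


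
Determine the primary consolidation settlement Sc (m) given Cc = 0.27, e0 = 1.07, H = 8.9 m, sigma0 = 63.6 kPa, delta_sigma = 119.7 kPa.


Using Sc = Cc * H / (1 + e0) * log10((sigma0 + delta_sigma) / sigma0)
Stress ratio = (63.6 + 119.7) / 63.6 = 2.88208
log10(2.88208) = 0.459705
Cc * H / (1 + e0) = 0.27 * 8.9 / (1 + 1.07) = 1.16087
Sc = 1.16087 * 0.459705
Sc = 0.5337 m


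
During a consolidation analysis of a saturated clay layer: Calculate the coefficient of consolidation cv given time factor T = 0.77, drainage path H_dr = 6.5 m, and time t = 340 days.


Result: 0.09568 m^2/day

Derivation:
Using cv = T * H_dr^2 / t
H_dr^2 = 6.5^2 = 42.25
cv = 0.77 * 42.25 / 340
cv = 0.09568 m^2/day


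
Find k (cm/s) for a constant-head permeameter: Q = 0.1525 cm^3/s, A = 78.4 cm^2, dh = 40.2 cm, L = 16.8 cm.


Compute hydraulic gradient:
i = dh / L = 40.2 / 16.8 = 2.39286
Then apply Darcy's law:
k = Q / (A * i)
k = 0.1525 / (78.4 * 2.39286)
k = 0.1525 / 187.6
k = 0.000813 cm/s


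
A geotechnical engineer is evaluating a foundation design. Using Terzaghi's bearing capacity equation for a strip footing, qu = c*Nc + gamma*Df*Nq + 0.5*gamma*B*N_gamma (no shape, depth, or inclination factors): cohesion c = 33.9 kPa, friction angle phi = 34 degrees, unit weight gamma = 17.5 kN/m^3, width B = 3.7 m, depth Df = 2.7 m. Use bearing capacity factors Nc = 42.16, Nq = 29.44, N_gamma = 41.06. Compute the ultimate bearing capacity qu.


Result: 4149.58 kPa

Derivation:
Compute qu = c*Nc + gamma*Df*Nq + 0.5*gamma*B*N_gamma
Term 1: 33.9 * 42.16 = 1429.224
Term 2: 17.5 * 2.7 * 29.44 = 1391.04
Term 3: 0.5 * 17.5 * 3.7 * 41.06 = 1329.3175
qu = 1429.224 + 1391.04 + 1329.3175
qu = 4149.58 kPa


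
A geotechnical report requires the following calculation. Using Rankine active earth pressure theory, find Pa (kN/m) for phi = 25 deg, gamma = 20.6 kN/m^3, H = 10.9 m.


Compute active earth pressure coefficient:
Ka = tan^2(45 - phi/2) = tan^2(32.5) = 0.405859
Compute active force:
Pa = 0.5 * Ka * gamma * H^2
Pa = 0.5 * 0.405859 * 20.6 * 10.9^2
Pa = 496.67 kN/m


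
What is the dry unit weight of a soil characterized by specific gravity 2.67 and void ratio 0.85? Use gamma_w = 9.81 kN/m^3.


Using gamma_d = Gs * gamma_w / (1 + e)
gamma_d = 2.67 * 9.81 / (1 + 0.85)
gamma_d = 2.67 * 9.81 / 1.85
gamma_d = 14.158 kN/m^3


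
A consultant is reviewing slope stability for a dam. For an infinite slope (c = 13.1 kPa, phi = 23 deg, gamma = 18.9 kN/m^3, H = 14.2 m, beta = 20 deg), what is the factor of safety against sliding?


Using Fs = c / (gamma*H*sin(beta)*cos(beta)) + tan(phi)/tan(beta)
Cohesion contribution = 13.1 / (18.9*14.2*sin(20)*cos(20))
Cohesion contribution = 0.151874
Friction contribution = tan(23)/tan(20) = 1.16623
Fs = 0.151874 + 1.16623
Fs = 1.318


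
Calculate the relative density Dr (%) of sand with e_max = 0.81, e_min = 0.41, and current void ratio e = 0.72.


Using Dr = (e_max - e) / (e_max - e_min) * 100
e_max - e = 0.81 - 0.72 = 0.09
e_max - e_min = 0.81 - 0.41 = 0.4
Dr = 0.09 / 0.4 * 100
Dr = 22.5 %


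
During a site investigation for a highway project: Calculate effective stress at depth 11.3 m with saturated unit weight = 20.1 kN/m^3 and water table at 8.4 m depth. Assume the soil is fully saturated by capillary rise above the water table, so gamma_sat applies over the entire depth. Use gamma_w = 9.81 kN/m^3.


Result: 198.68 kPa

Derivation:
Total stress = gamma_sat * depth
sigma = 20.1 * 11.3 = 227.13 kPa
Pore water pressure u = gamma_w * (depth - d_wt)
u = 9.81 * (11.3 - 8.4) = 28.449 kPa
Effective stress = sigma - u
sigma' = 227.13 - 28.449 = 198.68 kPa


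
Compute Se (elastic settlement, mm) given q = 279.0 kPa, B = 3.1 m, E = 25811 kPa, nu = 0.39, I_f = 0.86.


Using Se = q * B * (1 - nu^2) * I_f / E
1 - nu^2 = 1 - 0.39^2 = 0.8479
Se = 279.0 * 3.1 * 0.8479 * 0.86 / 25811
Se = 0.024435 m
Convert to mm: Se = 0.024435 * 1000 = 24.435 mm


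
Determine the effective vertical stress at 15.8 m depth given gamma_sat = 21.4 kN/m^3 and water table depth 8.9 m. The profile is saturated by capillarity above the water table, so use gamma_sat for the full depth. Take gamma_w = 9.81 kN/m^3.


Total stress = gamma_sat * depth
sigma = 21.4 * 15.8 = 338.12 kPa
Pore water pressure u = gamma_w * (depth - d_wt)
u = 9.81 * (15.8 - 8.9) = 67.689 kPa
Effective stress = sigma - u
sigma' = 338.12 - 67.689 = 270.43 kPa


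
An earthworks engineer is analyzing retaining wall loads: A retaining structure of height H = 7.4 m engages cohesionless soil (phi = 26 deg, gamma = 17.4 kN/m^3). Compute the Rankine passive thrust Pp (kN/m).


Compute passive earth pressure coefficient:
Kp = tan^2(45 + phi/2) = tan^2(58.0) = 2.561071
Compute passive force:
Pp = 0.5 * Kp * gamma * H^2
Pp = 0.5 * 2.561071 * 17.4 * 7.4^2
Pp = 1220.12 kN/m


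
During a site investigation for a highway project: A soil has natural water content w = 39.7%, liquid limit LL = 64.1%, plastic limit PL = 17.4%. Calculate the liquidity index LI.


First compute the plasticity index:
PI = LL - PL = 64.1 - 17.4 = 46.7
Then compute the liquidity index:
LI = (w - PL) / PI
LI = (39.7 - 17.4) / 46.7
LI = 0.478


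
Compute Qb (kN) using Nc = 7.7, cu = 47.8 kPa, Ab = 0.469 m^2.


Using Qb = Nc * cu * Ab
Qb = 7.7 * 47.8 * 0.469
Qb = 172.62 kN


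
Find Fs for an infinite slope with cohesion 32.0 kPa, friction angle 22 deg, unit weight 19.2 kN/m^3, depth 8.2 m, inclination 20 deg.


Using Fs = c / (gamma*H*sin(beta)*cos(beta)) + tan(phi)/tan(beta)
Cohesion contribution = 32.0 / (19.2*8.2*sin(20)*cos(20))
Cohesion contribution = 0.632408
Friction contribution = tan(22)/tan(20) = 1.11005
Fs = 0.632408 + 1.11005
Fs = 1.742


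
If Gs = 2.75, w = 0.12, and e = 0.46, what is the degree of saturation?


Result: 0.7174

Derivation:
Using S = Gs * w / e
S = 2.75 * 0.12 / 0.46
S = 0.7174


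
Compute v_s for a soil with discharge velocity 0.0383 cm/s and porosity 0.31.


Result: 0.12355 cm/s

Derivation:
Using v_s = v_d / n
v_s = 0.0383 / 0.31
v_s = 0.12355 cm/s


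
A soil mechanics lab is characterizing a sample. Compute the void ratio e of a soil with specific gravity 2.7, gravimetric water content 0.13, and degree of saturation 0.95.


Result: 0.3695

Derivation:
Using the relation e = Gs * w / S
e = 2.7 * 0.13 / 0.95
e = 0.3695


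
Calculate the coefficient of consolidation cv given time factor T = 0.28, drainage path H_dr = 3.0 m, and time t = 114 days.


Result: 0.02211 m^2/day

Derivation:
Using cv = T * H_dr^2 / t
H_dr^2 = 3.0^2 = 9.0
cv = 0.28 * 9.0 / 114
cv = 0.02211 m^2/day


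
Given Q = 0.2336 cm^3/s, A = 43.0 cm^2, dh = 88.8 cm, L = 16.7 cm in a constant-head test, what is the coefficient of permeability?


Compute hydraulic gradient:
i = dh / L = 88.8 / 16.7 = 5.31737
Then apply Darcy's law:
k = Q / (A * i)
k = 0.2336 / (43.0 * 5.31737)
k = 0.2336 / 228.647
k = 0.001022 cm/s


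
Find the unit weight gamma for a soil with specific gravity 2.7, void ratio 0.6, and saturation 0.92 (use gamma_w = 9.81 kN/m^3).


Result: 19.939 kN/m^3

Derivation:
Using gamma = gamma_w * (Gs + S*e) / (1 + e)
Numerator: Gs + S*e = 2.7 + 0.92*0.6 = 3.252
Denominator: 1 + e = 1 + 0.6 = 1.6
gamma = 9.81 * 3.252 / 1.6
gamma = 19.939 kN/m^3


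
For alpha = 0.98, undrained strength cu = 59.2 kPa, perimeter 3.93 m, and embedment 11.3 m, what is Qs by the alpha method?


Result: 2576.43 kN

Derivation:
Using Qs = alpha * cu * perimeter * L
Qs = 0.98 * 59.2 * 3.93 * 11.3
Qs = 2576.43 kN


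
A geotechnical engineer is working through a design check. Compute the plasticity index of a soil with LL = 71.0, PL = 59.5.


Using PI = LL - PL
PI = 71.0 - 59.5
PI = 11.5


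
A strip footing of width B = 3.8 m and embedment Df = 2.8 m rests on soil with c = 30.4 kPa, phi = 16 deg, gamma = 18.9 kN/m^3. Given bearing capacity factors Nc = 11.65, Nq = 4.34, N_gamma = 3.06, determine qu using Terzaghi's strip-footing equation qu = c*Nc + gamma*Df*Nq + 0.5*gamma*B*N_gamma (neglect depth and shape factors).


Compute qu = c*Nc + gamma*Df*Nq + 0.5*gamma*B*N_gamma
Term 1: 30.4 * 11.65 = 354.16
Term 2: 18.9 * 2.8 * 4.34 = 229.6728
Term 3: 0.5 * 18.9 * 3.8 * 3.06 = 109.8846
qu = 354.16 + 229.6728 + 109.8846
qu = 693.72 kPa


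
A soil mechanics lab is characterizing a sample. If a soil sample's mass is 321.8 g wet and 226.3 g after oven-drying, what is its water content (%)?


Using w = (m_wet - m_dry) / m_dry * 100
m_wet - m_dry = 321.8 - 226.3 = 95.5 g
w = 95.5 / 226.3 * 100
w = 42.2 %


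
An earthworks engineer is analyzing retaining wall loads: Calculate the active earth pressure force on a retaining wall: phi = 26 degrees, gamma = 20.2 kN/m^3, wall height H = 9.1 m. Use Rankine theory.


Result: 326.57 kN/m

Derivation:
Compute active earth pressure coefficient:
Ka = tan^2(45 - phi/2) = tan^2(32.0) = 0.390462
Compute active force:
Pa = 0.5 * Ka * gamma * H^2
Pa = 0.5 * 0.390462 * 20.2 * 9.1^2
Pa = 326.57 kN/m


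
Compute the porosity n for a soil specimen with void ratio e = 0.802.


Using the relation n = e / (1 + e)
n = 0.802 / (1 + 0.802)
n = 0.802 / 1.802
n = 0.4451


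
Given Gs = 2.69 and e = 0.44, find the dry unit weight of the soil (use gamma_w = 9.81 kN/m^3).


Using gamma_d = Gs * gamma_w / (1 + e)
gamma_d = 2.69 * 9.81 / (1 + 0.44)
gamma_d = 2.69 * 9.81 / 1.44
gamma_d = 18.326 kN/m^3


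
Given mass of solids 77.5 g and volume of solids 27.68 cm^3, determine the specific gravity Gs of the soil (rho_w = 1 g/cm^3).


Result: 2.8

Derivation:
Using Gs = m_s / (V_s * rho_w)
Since rho_w = 1 g/cm^3:
Gs = 77.5 / 27.68
Gs = 2.8


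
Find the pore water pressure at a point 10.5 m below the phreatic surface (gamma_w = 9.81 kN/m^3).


Using u = gamma_w * h_w
u = 9.81 * 10.5
u = 103.01 kPa


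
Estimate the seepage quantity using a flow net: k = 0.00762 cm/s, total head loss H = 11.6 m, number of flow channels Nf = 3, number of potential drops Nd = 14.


Result: 0.0001894 m^3/s per m

Derivation:
Convert k to m/s for unit consistency with H:
k = 0.00762 cm/s = 0.00762 / 100 m/s = 7.62e-05 m/s
Using q = k * H * Nf / Nd
Nf / Nd = 3 / 14 = 0.2143
q = 7.62e-05 * 11.6 * 0.2143
q = 0.0001894 m^3/s per m


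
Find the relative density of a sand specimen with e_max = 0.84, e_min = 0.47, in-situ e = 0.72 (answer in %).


Result: 32.43 %

Derivation:
Using Dr = (e_max - e) / (e_max - e_min) * 100
e_max - e = 0.84 - 0.72 = 0.12
e_max - e_min = 0.84 - 0.47 = 0.37
Dr = 0.12 / 0.37 * 100
Dr = 32.43 %


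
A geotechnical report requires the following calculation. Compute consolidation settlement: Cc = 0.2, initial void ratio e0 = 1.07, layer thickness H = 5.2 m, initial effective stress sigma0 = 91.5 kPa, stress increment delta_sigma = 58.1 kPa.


Result: 0.1073 m

Derivation:
Using Sc = Cc * H / (1 + e0) * log10((sigma0 + delta_sigma) / sigma0)
Stress ratio = (91.5 + 58.1) / 91.5 = 1.63497
log10(1.63497) = 0.21351
Cc * H / (1 + e0) = 0.2 * 5.2 / (1 + 1.07) = 0.502415
Sc = 0.502415 * 0.21351
Sc = 0.1073 m


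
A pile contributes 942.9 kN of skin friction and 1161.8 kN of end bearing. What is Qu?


Using Qu = Qf + Qb
Qu = 942.9 + 1161.8
Qu = 2104.7 kN


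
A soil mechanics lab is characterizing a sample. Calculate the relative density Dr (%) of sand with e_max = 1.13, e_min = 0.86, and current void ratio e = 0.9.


Using Dr = (e_max - e) / (e_max - e_min) * 100
e_max - e = 1.13 - 0.9 = 0.23
e_max - e_min = 1.13 - 0.86 = 0.27
Dr = 0.23 / 0.27 * 100
Dr = 85.19 %


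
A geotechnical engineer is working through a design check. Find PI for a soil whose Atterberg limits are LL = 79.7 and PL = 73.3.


Result: 6.4

Derivation:
Using PI = LL - PL
PI = 79.7 - 73.3
PI = 6.4


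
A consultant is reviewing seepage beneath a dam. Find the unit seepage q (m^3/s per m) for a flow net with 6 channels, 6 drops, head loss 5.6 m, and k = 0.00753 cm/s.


Result: 0.0004217 m^3/s per m

Derivation:
Convert k to m/s for unit consistency with H:
k = 0.00753 cm/s = 0.00753 / 100 m/s = 7.53e-05 m/s
Using q = k * H * Nf / Nd
Nf / Nd = 6 / 6 = 1.0
q = 7.53e-05 * 5.6 * 1.0
q = 0.0004217 m^3/s per m


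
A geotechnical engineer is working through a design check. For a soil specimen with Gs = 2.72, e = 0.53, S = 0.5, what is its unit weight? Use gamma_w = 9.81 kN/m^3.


Using gamma = gamma_w * (Gs + S*e) / (1 + e)
Numerator: Gs + S*e = 2.72 + 0.5*0.53 = 2.985
Denominator: 1 + e = 1 + 0.53 = 1.53
gamma = 9.81 * 2.985 / 1.53
gamma = 19.139 kN/m^3


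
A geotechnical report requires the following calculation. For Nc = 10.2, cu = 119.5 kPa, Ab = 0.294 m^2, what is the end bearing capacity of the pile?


Using Qb = Nc * cu * Ab
Qb = 10.2 * 119.5 * 0.294
Qb = 358.36 kN


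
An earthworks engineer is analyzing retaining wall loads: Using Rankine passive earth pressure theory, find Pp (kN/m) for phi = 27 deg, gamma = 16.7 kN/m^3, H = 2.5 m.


Result: 138.97 kN/m

Derivation:
Compute passive earth pressure coefficient:
Kp = tan^2(45 + phi/2) = tan^2(58.5) = 2.66294
Compute passive force:
Pp = 0.5 * Kp * gamma * H^2
Pp = 0.5 * 2.66294 * 16.7 * 2.5^2
Pp = 138.97 kN/m


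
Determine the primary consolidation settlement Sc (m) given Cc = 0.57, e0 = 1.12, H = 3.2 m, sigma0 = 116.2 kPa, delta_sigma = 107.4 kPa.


Result: 0.2446 m

Derivation:
Using Sc = Cc * H / (1 + e0) * log10((sigma0 + delta_sigma) / sigma0)
Stress ratio = (116.2 + 107.4) / 116.2 = 1.92427
log10(1.92427) = 0.284266
Cc * H / (1 + e0) = 0.57 * 3.2 / (1 + 1.12) = 0.860377
Sc = 0.860377 * 0.284266
Sc = 0.2446 m


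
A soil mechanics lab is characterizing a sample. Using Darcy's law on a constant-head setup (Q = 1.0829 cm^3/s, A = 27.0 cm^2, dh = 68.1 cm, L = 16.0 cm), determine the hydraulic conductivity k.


Compute hydraulic gradient:
i = dh / L = 68.1 / 16.0 = 4.25625
Then apply Darcy's law:
k = Q / (A * i)
k = 1.0829 / (27.0 * 4.25625)
k = 1.0829 / 114.919
k = 0.009423 cm/s


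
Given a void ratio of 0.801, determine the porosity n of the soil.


Result: 0.4448

Derivation:
Using the relation n = e / (1 + e)
n = 0.801 / (1 + 0.801)
n = 0.801 / 1.801
n = 0.4448


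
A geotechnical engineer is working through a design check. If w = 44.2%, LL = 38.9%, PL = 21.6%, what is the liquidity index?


Result: 1.306

Derivation:
First compute the plasticity index:
PI = LL - PL = 38.9 - 21.6 = 17.3
Then compute the liquidity index:
LI = (w - PL) / PI
LI = (44.2 - 21.6) / 17.3
LI = 1.306


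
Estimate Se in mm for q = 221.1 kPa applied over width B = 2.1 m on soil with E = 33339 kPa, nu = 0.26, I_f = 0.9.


Using Se = q * B * (1 - nu^2) * I_f / E
1 - nu^2 = 1 - 0.26^2 = 0.9324
Se = 221.1 * 2.1 * 0.9324 * 0.9 / 33339
Se = 0.011687 m
Convert to mm: Se = 0.011687 * 1000 = 11.687 mm


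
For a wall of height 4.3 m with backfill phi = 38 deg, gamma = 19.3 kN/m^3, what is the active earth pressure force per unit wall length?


Compute active earth pressure coefficient:
Ka = tan^2(45 - phi/2) = tan^2(26.0) = 0.237883
Compute active force:
Pa = 0.5 * Ka * gamma * H^2
Pa = 0.5 * 0.237883 * 19.3 * 4.3^2
Pa = 42.45 kN/m


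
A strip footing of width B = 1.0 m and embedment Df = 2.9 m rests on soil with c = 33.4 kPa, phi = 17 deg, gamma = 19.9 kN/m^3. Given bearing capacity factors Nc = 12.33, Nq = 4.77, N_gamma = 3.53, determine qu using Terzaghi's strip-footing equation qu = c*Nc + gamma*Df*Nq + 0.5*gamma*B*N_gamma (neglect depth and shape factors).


Compute qu = c*Nc + gamma*Df*Nq + 0.5*gamma*B*N_gamma
Term 1: 33.4 * 12.33 = 411.822
Term 2: 19.9 * 2.9 * 4.77 = 275.2767
Term 3: 0.5 * 19.9 * 1.0 * 3.53 = 35.1235
qu = 411.822 + 275.2767 + 35.1235
qu = 722.22 kPa


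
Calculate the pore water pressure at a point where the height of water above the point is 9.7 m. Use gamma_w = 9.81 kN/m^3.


Using u = gamma_w * h_w
u = 9.81 * 9.7
u = 95.16 kPa


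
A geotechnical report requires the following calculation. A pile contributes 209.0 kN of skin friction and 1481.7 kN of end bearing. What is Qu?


Using Qu = Qf + Qb
Qu = 209.0 + 1481.7
Qu = 1690.7 kN


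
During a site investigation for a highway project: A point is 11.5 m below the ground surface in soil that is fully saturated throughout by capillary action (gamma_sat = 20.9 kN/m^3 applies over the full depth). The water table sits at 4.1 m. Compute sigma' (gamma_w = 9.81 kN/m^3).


Total stress = gamma_sat * depth
sigma = 20.9 * 11.5 = 240.35 kPa
Pore water pressure u = gamma_w * (depth - d_wt)
u = 9.81 * (11.5 - 4.1) = 72.594 kPa
Effective stress = sigma - u
sigma' = 240.35 - 72.594 = 167.76 kPa


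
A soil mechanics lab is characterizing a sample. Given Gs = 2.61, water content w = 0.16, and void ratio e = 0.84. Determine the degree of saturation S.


Using S = Gs * w / e
S = 2.61 * 0.16 / 0.84
S = 0.4971


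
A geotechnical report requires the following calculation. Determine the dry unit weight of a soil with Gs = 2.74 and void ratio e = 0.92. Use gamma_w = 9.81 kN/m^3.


Result: 14.0 kN/m^3

Derivation:
Using gamma_d = Gs * gamma_w / (1 + e)
gamma_d = 2.74 * 9.81 / (1 + 0.92)
gamma_d = 2.74 * 9.81 / 1.92
gamma_d = 14.0 kN/m^3


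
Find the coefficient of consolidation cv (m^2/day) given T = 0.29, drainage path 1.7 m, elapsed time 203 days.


Result: 0.00413 m^2/day

Derivation:
Using cv = T * H_dr^2 / t
H_dr^2 = 1.7^2 = 2.89
cv = 0.29 * 2.89 / 203
cv = 0.00413 m^2/day


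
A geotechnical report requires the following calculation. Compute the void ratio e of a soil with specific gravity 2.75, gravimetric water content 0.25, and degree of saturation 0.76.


Result: 0.9046

Derivation:
Using the relation e = Gs * w / S
e = 2.75 * 0.25 / 0.76
e = 0.9046


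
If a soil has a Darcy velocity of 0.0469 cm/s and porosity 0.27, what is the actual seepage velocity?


Using v_s = v_d / n
v_s = 0.0469 / 0.27
v_s = 0.1737 cm/s


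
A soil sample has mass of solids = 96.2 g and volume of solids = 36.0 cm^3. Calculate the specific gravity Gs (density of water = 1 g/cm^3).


Result: 2.672

Derivation:
Using Gs = m_s / (V_s * rho_w)
Since rho_w = 1 g/cm^3:
Gs = 96.2 / 36.0
Gs = 2.672
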